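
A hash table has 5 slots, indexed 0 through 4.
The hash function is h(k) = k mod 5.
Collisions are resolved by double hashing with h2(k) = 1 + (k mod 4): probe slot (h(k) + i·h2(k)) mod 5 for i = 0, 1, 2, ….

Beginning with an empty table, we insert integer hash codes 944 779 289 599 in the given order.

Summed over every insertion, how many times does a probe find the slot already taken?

944: h=4 → slot 4
779: h=4, h2=4, probe 4,3 → slot 3
289: h=4, h2=2, probe 4,1 → slot 1
599: h=4, h2=4, probe 4,3,2 → slot 2
Table: [_, 289, 599, 779, 944]

4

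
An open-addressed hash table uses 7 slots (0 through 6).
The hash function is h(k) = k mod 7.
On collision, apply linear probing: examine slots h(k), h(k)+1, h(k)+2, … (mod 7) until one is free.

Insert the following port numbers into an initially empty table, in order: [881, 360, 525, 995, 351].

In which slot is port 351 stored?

2

Insert 881: h=6, slot 6 empty -> index 6.
Insert 360: h=3, slot 3 empty -> index 3.
Insert 525: h=0, slot 0 empty -> index 0.
Insert 995: h=1, slot 1 empty -> index 1.
Insert 351: h=1, slot 1 occupied -> index 2.
Table: [525, 995, 351, 360, -, -, 881]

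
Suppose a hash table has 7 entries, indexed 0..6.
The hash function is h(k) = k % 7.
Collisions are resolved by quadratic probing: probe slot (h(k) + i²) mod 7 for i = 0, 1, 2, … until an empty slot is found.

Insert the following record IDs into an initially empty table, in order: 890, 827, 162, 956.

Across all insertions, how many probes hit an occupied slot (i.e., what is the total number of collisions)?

890: h=1 => slot 1
827: h=1, probe 1,2 => slot 2
162: h=1, probe 1,2,5 => slot 5
956: h=4 => slot 4
Table: [∅, 890, 827, ∅, 956, 162, ∅]

3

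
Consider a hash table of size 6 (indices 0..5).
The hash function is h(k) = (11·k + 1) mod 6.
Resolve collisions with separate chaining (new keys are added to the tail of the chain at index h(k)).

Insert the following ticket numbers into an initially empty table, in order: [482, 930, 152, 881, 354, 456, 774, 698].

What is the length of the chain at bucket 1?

4

Insert 482: h=5, bucket 5 empty -> new chain.
Insert 930: h=1, bucket 1 empty -> new chain.
Insert 152: h=5, bucket 5 nonempty -> append to chain.
Insert 881: h=2, bucket 2 empty -> new chain.
Insert 354: h=1, bucket 1 nonempty -> append to chain.
Insert 456: h=1, bucket 1 nonempty -> append to chain.
Insert 774: h=1, bucket 1 nonempty -> append to chain.
Insert 698: h=5, bucket 5 nonempty -> append to chain.
Final buckets:
0: -
1: 930 -> 354 -> 456 -> 774
2: 881
3: -
4: -
5: 482 -> 152 -> 698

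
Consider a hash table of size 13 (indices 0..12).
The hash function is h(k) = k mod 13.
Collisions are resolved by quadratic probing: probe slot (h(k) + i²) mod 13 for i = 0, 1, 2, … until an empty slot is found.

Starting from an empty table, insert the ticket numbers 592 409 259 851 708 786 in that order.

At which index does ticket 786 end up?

9

592 hashes to 7; slot 7 is free => place at 7.
409 hashes to 6; slot 6 is free => place at 6.
259 hashes to 12; slot 12 is free => place at 12.
851 hashes to 6; 6,7 taken => place at 10.
708 hashes to 6; 6,7,10 taken => place at 2.
786 hashes to 6; 6,7,10,2 taken => place at 9.
Table: [-, -, 708, -, -, -, 409, 592, -, 786, 851, -, 259]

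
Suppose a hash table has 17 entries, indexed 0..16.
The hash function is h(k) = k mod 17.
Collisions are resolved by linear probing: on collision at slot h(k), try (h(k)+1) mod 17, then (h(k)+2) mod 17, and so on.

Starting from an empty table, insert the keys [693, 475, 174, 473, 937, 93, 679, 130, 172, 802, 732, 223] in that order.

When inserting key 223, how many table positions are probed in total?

5

693 hashes to 13; slot 13 is free -> place at 13.
475 hashes to 16; slot 16 is free -> place at 16.
174 hashes to 4; slot 4 is free -> place at 4.
473 hashes to 14; slot 14 is free -> place at 14.
937 hashes to 2; slot 2 is free -> place at 2.
93 hashes to 8; slot 8 is free -> place at 8.
679 hashes to 16; 16 taken -> place at 0.
130 hashes to 11; slot 11 is free -> place at 11.
172 hashes to 2; 2 taken -> place at 3.
802 hashes to 3; 3,4 taken -> place at 5.
732 hashes to 1; slot 1 is free -> place at 1.
223 hashes to 2; 2,3,4,5 taken -> place at 6.
Table: [679, 732, 937, 172, 174, 802, 223, ∅, 93, ∅, ∅, 130, ∅, 693, 473, ∅, 475]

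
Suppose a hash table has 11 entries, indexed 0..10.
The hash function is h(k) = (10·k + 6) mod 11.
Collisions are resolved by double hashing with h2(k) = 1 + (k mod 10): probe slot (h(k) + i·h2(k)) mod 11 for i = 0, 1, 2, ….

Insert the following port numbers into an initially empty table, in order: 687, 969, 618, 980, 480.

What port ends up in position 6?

980

687: h=1 → slot 1
969: h=5 → slot 5
618: h=4 → slot 4
980: h=5, h2=1, probe 5,6 → slot 6
480: h=10 → slot 10
Table: [∅, 687, ∅, ∅, 618, 969, 980, ∅, ∅, ∅, 480]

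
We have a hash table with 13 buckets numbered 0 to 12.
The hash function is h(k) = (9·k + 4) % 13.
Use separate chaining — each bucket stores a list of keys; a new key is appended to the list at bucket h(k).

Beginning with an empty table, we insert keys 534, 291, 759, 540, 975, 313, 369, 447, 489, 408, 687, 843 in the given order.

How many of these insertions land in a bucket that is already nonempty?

534 -> bucket 0
291 -> bucket 10
759 -> bucket 10 (collision)
540 -> bucket 2
975 -> bucket 4
313 -> bucket 0 (collision)
369 -> bucket 10 (collision)
447 -> bucket 10 (collision)
489 -> bucket 11
408 -> bucket 10 (collision)
687 -> bucket 12
843 -> bucket 12 (collision)
Final buckets:
0: 534 -> 313
1: _
2: 540
3: _
4: 975
5: _
6: _
7: _
8: _
9: _
10: 291 -> 759 -> 369 -> 447 -> 408
11: 489
12: 687 -> 843

6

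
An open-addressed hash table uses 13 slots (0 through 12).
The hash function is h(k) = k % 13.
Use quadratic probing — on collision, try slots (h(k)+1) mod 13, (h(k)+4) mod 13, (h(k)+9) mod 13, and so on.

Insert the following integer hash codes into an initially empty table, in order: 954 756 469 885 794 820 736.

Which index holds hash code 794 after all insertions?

4

954 hashes to 5; slot 5 is free -> place at 5.
756 hashes to 2; slot 2 is free -> place at 2.
469 hashes to 1; slot 1 is free -> place at 1.
885 hashes to 1; 1,2,5 taken -> place at 10.
794 hashes to 1; 1,2,5,10 taken -> place at 4.
820 hashes to 1; 1,2,5,10,4 taken -> place at 0.
736 hashes to 8; slot 8 is free -> place at 8.
Table: [820, 469, 756, —, 794, 954, —, —, 736, —, 885, —, —]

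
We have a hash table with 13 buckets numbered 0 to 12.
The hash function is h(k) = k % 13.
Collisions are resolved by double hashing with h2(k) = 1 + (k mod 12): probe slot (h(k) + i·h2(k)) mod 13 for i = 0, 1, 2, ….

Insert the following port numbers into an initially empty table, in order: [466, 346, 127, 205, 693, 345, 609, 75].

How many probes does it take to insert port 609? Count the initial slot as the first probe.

3

466 hashes to 11; slot 11 is free => place at 11.
346 hashes to 8; slot 8 is free => place at 8.
127 hashes to 10; slot 10 is free => place at 10.
205 hashes to 10, h2=2; 10 taken => place at 12.
693 hashes to 4; slot 4 is free => place at 4.
345 hashes to 7; slot 7 is free => place at 7.
609 hashes to 11, h2=10; 11,8 taken => place at 5.
75 hashes to 10, h2=4; 10 taken => place at 1.
Table: [-, 75, -, -, 693, 609, -, 345, 346, -, 127, 466, 205]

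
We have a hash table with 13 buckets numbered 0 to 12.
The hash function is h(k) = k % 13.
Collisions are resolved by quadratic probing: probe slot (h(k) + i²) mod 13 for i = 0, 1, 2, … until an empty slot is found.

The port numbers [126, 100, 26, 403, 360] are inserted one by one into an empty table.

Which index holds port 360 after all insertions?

5

Insert 126: h=9, slot 9 empty => index 9.
Insert 100: h=9, slot 9 occupied => index 10.
Insert 26: h=0, slot 0 empty => index 0.
Insert 403: h=0, slot 0 occupied => index 1.
Insert 360: h=9, slots 9,10,0 occupied => index 5.
Table: [26, 403, ∅, ∅, ∅, 360, ∅, ∅, ∅, 126, 100, ∅, ∅]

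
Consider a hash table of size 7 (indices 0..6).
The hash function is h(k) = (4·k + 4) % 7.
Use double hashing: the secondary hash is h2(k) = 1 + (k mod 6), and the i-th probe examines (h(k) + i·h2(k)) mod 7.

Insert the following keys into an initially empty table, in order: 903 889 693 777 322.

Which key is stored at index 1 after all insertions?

693

903: h=4 => slot 4
889: h=4, h2=2, probe 4,6 => slot 6
693: h=4, h2=4, probe 4,1 => slot 1
777: h=4, h2=4, probe 4,1,5 => slot 5
322: h=4, h2=5, probe 4,2 => slot 2
Table: [., 693, 322, ., 903, 777, 889]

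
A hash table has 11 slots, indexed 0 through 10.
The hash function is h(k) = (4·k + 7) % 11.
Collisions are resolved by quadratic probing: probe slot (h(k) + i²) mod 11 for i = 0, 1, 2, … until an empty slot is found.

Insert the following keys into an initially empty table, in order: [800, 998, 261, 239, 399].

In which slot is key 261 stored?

Insert 800: h=6, slot 6 empty => index 6.
Insert 998: h=6, slot 6 occupied => index 7.
Insert 261: h=6, slots 6,7 occupied => index 10.
Insert 239: h=6, slots 6,7,10 occupied => index 4.
Insert 399: h=8, slot 8 empty => index 8.
Table: [., ., ., ., 239, ., 800, 998, 399, ., 261]

10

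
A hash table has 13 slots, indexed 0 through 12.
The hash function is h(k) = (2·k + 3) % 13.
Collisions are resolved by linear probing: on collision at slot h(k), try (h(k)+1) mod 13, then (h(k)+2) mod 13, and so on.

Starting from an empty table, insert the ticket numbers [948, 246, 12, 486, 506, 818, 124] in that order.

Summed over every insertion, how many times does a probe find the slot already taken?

948: h=1 -> slot 1
246: h=1, probe 1,2 -> slot 2
12: h=1, probe 1,2,3 -> slot 3
486: h=0 -> slot 0
506: h=1, probe 1,2,3,4 -> slot 4
818: h=1, probe 1,2,3,4,5 -> slot 5
124: h=4, probe 4,5,6 -> slot 6
Table: [486, 948, 246, 12, 506, 818, 124, ∅, ∅, ∅, ∅, ∅, ∅]

12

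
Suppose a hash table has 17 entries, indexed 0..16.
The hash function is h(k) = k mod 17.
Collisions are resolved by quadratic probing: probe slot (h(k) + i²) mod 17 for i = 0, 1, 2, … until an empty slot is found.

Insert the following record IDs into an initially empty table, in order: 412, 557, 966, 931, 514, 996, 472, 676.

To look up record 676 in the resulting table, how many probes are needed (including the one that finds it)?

412: h=4 → slot 4
557: h=13 → slot 13
966: h=14 → slot 14
931: h=13, probe 13,14,0 → slot 0
514: h=4, probe 4,5 → slot 5
996: h=10 → slot 10
472: h=13, probe 13,14,0,5,12 → slot 12
676: h=13, probe 13,14,0,5,12,4,15 → slot 15
Table: [931, —, —, —, 412, 514, —, —, —, —, 996, —, 472, 557, 966, 676, —]
Lookup 676: h=13, probe 13,14,0,5,12,4,15 → found at 15.

7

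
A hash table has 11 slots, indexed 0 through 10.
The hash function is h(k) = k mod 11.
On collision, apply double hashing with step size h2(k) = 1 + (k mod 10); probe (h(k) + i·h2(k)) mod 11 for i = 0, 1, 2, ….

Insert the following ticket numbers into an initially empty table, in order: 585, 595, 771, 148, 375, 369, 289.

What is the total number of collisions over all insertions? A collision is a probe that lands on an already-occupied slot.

5

585: h=2 -> slot 2
595: h=1 -> slot 1
771: h=1, h2=2, probe 1,3 -> slot 3
148: h=5 -> slot 5
375: h=1, h2=6, probe 1,7 -> slot 7
369: h=6 -> slot 6
289: h=3, h2=10, probe 3,2,1,0 -> slot 0
Table: [289, 595, 585, 771, ., 148, 369, 375, ., ., .]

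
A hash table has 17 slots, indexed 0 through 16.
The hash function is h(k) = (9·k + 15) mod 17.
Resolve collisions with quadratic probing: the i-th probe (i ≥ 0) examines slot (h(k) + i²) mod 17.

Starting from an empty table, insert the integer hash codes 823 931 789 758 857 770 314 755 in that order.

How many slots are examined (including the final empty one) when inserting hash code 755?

6

Insert 823: h=10, slot 10 empty => index 10.
Insert 931: h=13, slot 13 empty => index 13.
Insert 789: h=10, slot 10 occupied => index 11.
Insert 758: h=3, slot 3 empty => index 3.
Insert 857: h=10, slots 10,11 occupied => index 14.
Insert 770: h=9, slot 9 empty => index 9.
Insert 314: h=2, slot 2 empty => index 2.
Insert 755: h=10, slots 10,11,14,2,9 occupied => index 1.
Table: [_, 755, 314, 758, _, _, _, _, _, 770, 823, 789, _, 931, 857, _, _]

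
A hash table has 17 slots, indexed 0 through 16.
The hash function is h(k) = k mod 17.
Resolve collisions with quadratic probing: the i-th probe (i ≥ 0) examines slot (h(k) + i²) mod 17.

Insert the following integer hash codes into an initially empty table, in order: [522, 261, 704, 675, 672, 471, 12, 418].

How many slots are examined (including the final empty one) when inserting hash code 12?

Insert 522: h=12, slot 12 empty → index 12.
Insert 261: h=6, slot 6 empty → index 6.
Insert 704: h=7, slot 7 empty → index 7.
Insert 675: h=12, slot 12 occupied → index 13.
Insert 672: h=9, slot 9 empty → index 9.
Insert 471: h=12, slots 12,13 occupied → index 16.
Insert 12: h=12, slots 12,13,16 occupied → index 4.
Insert 418: h=10, slot 10 empty → index 10.
Table: [∅, ∅, ∅, ∅, 12, ∅, 261, 704, ∅, 672, 418, ∅, 522, 675, ∅, ∅, 471]

4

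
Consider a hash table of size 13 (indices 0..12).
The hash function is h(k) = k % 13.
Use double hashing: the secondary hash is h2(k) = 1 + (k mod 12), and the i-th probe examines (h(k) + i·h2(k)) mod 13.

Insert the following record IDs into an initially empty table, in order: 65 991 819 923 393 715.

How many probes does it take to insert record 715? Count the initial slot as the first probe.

2

65: h=0 => slot 0
991: h=3 => slot 3
819: h=0, h2=4, probe 0,4 => slot 4
923: h=0, h2=12, probe 0,12 => slot 12
393: h=3, h2=10, probe 3,0,10 => slot 10
715: h=0, h2=8, probe 0,8 => slot 8
Table: [65, ., ., 991, 819, ., ., ., 715, ., 393, ., 923]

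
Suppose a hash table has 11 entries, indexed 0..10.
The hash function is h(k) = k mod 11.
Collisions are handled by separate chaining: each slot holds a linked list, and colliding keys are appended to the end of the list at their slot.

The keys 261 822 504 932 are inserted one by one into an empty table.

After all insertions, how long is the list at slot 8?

261 → bucket 8
822 → bucket 8 (collision)
504 → bucket 9
932 → bucket 8 (collision)
Final buckets:
0: _
1: _
2: _
3: _
4: _
5: _
6: _
7: _
8: 261 -> 822 -> 932
9: 504
10: _

3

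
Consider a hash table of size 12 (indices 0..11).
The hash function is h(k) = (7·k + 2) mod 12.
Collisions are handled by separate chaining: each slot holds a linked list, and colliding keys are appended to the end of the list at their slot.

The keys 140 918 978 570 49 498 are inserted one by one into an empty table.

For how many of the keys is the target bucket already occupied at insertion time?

3

140 → bucket 10
918 → bucket 8
978 → bucket 8 (collision)
570 → bucket 8 (collision)
49 → bucket 9
498 → bucket 8 (collision)
Final buckets:
0: ∅
1: ∅
2: ∅
3: ∅
4: ∅
5: ∅
6: ∅
7: ∅
8: 918 -> 978 -> 570 -> 498
9: 49
10: 140
11: ∅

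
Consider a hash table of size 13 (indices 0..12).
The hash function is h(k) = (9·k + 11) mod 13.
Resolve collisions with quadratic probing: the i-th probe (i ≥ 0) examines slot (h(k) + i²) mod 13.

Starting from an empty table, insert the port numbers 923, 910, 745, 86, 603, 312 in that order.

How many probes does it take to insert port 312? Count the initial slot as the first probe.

3

923 hashes to 11; slot 11 is free -> place at 11.
910 hashes to 11; 11 taken -> place at 12.
745 hashes to 8; slot 8 is free -> place at 8.
86 hashes to 5; slot 5 is free -> place at 5.
603 hashes to 4; slot 4 is free -> place at 4.
312 hashes to 11; 11,12 taken -> place at 2.
Table: [-, -, 312, -, 603, 86, -, -, 745, -, -, 923, 910]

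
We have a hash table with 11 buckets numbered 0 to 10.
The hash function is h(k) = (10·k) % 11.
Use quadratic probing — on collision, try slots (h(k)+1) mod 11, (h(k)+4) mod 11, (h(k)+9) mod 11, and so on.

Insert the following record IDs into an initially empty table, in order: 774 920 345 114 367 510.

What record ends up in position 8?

345

774: h=7 → slot 7
920: h=4 → slot 4
345: h=7, probe 7,8 → slot 8
114: h=7, probe 7,8,0 → slot 0
367: h=7, probe 7,8,0,5 → slot 5
510: h=7, probe 7,8,0,5,1 → slot 1
Table: [114, 510, ., ., 920, 367, ., 774, 345, ., .]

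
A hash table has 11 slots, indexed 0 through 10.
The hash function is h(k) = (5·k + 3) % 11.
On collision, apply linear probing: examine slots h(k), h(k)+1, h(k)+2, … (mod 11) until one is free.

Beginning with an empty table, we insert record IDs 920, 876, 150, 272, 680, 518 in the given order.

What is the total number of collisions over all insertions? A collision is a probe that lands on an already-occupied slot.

Insert 920: h=5, slot 5 empty → index 5.
Insert 876: h=5, slot 5 occupied → index 6.
Insert 150: h=5, slots 5,6 occupied → index 7.
Insert 272: h=10, slot 10 empty → index 10.
Insert 680: h=4, slot 4 empty → index 4.
Insert 518: h=8, slot 8 empty → index 8.
Table: [—, —, —, —, 680, 920, 876, 150, 518, —, 272]

3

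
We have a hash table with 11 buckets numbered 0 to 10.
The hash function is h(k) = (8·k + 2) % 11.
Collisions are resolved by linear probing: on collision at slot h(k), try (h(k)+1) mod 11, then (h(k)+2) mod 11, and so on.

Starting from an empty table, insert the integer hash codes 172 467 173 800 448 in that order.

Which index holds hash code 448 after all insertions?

2

172 hashes to 3; slot 3 is free → place at 3.
467 hashes to 9; slot 9 is free → place at 9.
173 hashes to 0; slot 0 is free → place at 0.
800 hashes to 0; 0 taken → place at 1.
448 hashes to 0; 0,1 taken → place at 2.
Table: [173, 800, 448, 172, —, —, —, —, —, 467, —]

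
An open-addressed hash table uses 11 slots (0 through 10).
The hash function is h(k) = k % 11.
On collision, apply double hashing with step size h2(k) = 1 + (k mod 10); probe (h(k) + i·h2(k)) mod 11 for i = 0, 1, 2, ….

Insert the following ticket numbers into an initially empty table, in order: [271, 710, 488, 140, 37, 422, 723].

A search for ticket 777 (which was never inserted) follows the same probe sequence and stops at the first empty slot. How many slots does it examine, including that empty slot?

271: h=7 → slot 7
710: h=6 → slot 6
488: h=4 → slot 4
140: h=8 → slot 8
37: h=4, h2=8, probe 4,1 → slot 1
422: h=4, h2=3, probe 4,7,10 → slot 10
723: h=8, h2=4, probe 8,1,5 → slot 5
Table: [—, 37, —, —, 488, 723, 710, 271, 140, —, 422]
Lookup 777: h=7, h2=8, probe 7,4,1,9 → slot 9 empty, not found.

4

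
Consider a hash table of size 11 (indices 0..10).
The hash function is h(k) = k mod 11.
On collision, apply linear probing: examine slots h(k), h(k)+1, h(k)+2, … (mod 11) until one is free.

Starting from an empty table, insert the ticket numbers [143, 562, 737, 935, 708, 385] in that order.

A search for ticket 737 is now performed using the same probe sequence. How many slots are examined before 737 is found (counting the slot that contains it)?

143 hashes to 0; slot 0 is free → place at 0.
562 hashes to 1; slot 1 is free → place at 1.
737 hashes to 0; 0,1 taken → place at 2.
935 hashes to 0; 0,1,2 taken → place at 3.
708 hashes to 4; slot 4 is free → place at 4.
385 hashes to 0; 0,1,2,3,4 taken → place at 5.
Table: [143, 562, 737, 935, 708, 385, _, _, _, _, _]
Lookup 737: h=0, probe 0,1,2 → found at 2.

3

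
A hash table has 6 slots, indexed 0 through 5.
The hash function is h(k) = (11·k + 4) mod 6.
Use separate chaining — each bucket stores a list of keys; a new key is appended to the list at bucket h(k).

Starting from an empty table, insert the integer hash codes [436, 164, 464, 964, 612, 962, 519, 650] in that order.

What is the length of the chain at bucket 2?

4

436 → bucket 0
164 → bucket 2
464 → bucket 2 (collision)
964 → bucket 0 (collision)
612 → bucket 4
962 → bucket 2 (collision)
519 → bucket 1
650 → bucket 2 (collision)
Final buckets:
0: 436 -> 964
1: 519
2: 164 -> 464 -> 962 -> 650
3: —
4: 612
5: —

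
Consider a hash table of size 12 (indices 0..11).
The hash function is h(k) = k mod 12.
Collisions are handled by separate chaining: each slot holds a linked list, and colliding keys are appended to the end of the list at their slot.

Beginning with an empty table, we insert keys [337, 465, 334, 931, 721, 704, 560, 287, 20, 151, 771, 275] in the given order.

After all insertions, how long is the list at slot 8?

Insert 337: h=1, bucket 1 empty → new chain.
Insert 465: h=9, bucket 9 empty → new chain.
Insert 334: h=10, bucket 10 empty → new chain.
Insert 931: h=7, bucket 7 empty → new chain.
Insert 721: h=1, bucket 1 nonempty → append to chain.
Insert 704: h=8, bucket 8 empty → new chain.
Insert 560: h=8, bucket 8 nonempty → append to chain.
Insert 287: h=11, bucket 11 empty → new chain.
Insert 20: h=8, bucket 8 nonempty → append to chain.
Insert 151: h=7, bucket 7 nonempty → append to chain.
Insert 771: h=3, bucket 3 empty → new chain.
Insert 275: h=11, bucket 11 nonempty → append to chain.
Final buckets:
0: -
1: 337 -> 721
2: -
3: 771
4: -
5: -
6: -
7: 931 -> 151
8: 704 -> 560 -> 20
9: 465
10: 334
11: 287 -> 275

3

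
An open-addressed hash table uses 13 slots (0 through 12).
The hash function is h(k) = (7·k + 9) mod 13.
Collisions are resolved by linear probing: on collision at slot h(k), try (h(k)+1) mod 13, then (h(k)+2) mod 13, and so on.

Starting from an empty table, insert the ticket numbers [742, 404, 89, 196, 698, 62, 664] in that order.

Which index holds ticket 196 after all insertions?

5

Insert 742: h=3, slot 3 empty → index 3.
Insert 404: h=3, slot 3 occupied → index 4.
Insert 89: h=8, slot 8 empty → index 8.
Insert 196: h=3, slots 3,4 occupied → index 5.
Insert 698: h=7, slot 7 empty → index 7.
Insert 62: h=1, slot 1 empty → index 1.
Insert 664: h=3, slots 3,4,5 occupied → index 6.
Table: [., 62, ., 742, 404, 196, 664, 698, 89, ., ., ., .]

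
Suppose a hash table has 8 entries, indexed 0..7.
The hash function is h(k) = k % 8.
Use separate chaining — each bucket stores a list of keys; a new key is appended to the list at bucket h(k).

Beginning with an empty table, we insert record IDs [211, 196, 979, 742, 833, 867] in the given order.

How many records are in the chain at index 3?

Insert 211: h=3, bucket 3 empty -> new chain.
Insert 196: h=4, bucket 4 empty -> new chain.
Insert 979: h=3, bucket 3 nonempty -> append to chain.
Insert 742: h=6, bucket 6 empty -> new chain.
Insert 833: h=1, bucket 1 empty -> new chain.
Insert 867: h=3, bucket 3 nonempty -> append to chain.
Final buckets:
0: .
1: 833
2: .
3: 211 -> 979 -> 867
4: 196
5: .
6: 742
7: .

3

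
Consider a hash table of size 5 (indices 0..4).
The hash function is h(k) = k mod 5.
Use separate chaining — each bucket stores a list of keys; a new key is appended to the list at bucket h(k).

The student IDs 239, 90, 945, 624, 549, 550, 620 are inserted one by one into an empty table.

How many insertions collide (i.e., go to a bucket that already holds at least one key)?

5

239 → bucket 4
90 → bucket 0
945 → bucket 0 (collision)
624 → bucket 4 (collision)
549 → bucket 4 (collision)
550 → bucket 0 (collision)
620 → bucket 0 (collision)
Final buckets:
0: 90 -> 945 -> 550 -> 620
1: .
2: .
3: .
4: 239 -> 624 -> 549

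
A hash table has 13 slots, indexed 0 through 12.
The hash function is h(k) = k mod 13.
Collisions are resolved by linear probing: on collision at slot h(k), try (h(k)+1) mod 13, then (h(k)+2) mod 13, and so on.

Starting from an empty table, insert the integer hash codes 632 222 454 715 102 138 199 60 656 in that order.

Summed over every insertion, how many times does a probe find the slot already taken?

Insert 632: h=8, slot 8 empty -> index 8.
Insert 222: h=1, slot 1 empty -> index 1.
Insert 454: h=12, slot 12 empty -> index 12.
Insert 715: h=0, slot 0 empty -> index 0.
Insert 102: h=11, slot 11 empty -> index 11.
Insert 138: h=8, slot 8 occupied -> index 9.
Insert 199: h=4, slot 4 empty -> index 4.
Insert 60: h=8, slots 8,9 occupied -> index 10.
Insert 656: h=6, slot 6 empty -> index 6.
Table: [715, 222, _, _, 199, _, 656, _, 632, 138, 60, 102, 454]

3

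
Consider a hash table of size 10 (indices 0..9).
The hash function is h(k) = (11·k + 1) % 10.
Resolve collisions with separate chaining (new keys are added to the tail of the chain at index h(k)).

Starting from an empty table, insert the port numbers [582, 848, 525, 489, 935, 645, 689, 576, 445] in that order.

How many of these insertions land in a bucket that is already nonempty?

582 -> bucket 3
848 -> bucket 9
525 -> bucket 6
489 -> bucket 0
935 -> bucket 6 (collision)
645 -> bucket 6 (collision)
689 -> bucket 0 (collision)
576 -> bucket 7
445 -> bucket 6 (collision)
Final buckets:
0: 489 -> 689
1: .
2: .
3: 582
4: .
5: .
6: 525 -> 935 -> 645 -> 445
7: 576
8: .
9: 848

4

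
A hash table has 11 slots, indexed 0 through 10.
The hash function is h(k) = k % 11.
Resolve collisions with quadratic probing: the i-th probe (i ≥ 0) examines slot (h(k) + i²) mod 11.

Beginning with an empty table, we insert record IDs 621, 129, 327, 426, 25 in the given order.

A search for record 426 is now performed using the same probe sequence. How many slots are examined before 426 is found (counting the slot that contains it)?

Insert 621: h=5, slot 5 empty => index 5.
Insert 129: h=8, slot 8 empty => index 8.
Insert 327: h=8, slot 8 occupied => index 9.
Insert 426: h=8, slots 8,9 occupied => index 1.
Insert 25: h=3, slot 3 empty => index 3.
Table: [_, 426, _, 25, _, 621, _, _, 129, 327, _]
Lookup 426: h=8, probe 8,9,1 → found at 1.

3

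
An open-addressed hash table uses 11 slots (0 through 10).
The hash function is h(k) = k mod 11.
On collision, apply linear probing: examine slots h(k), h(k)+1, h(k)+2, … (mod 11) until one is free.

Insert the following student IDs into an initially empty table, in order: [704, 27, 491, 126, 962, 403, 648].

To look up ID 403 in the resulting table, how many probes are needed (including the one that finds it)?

704: h=0 => slot 0
27: h=5 => slot 5
491: h=7 => slot 7
126: h=5, probe 5,6 => slot 6
962: h=5, probe 5,6,7,8 => slot 8
403: h=7, probe 7,8,9 => slot 9
648: h=10 => slot 10
Table: [704, _, _, _, _, 27, 126, 491, 962, 403, 648]
Lookup 403: h=7, probe 7,8,9 → found at 9.

3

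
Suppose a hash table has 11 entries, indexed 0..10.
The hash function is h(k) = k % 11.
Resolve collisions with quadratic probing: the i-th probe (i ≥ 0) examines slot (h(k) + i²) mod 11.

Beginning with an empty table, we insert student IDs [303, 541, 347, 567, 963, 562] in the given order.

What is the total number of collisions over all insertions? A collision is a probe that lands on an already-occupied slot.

6

303 hashes to 6; slot 6 is free => place at 6.
541 hashes to 2; slot 2 is free => place at 2.
347 hashes to 6; 6 taken => place at 7.
567 hashes to 6; 6,7 taken => place at 10.
963 hashes to 6; 6,7,10 taken => place at 4.
562 hashes to 1; slot 1 is free => place at 1.
Table: [-, 562, 541, -, 963, -, 303, 347, -, -, 567]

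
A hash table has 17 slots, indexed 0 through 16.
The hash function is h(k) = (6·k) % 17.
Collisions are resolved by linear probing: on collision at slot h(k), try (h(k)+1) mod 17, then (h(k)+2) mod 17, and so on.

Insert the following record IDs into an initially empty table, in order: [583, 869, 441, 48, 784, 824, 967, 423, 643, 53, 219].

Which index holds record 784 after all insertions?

14

Insert 583: h=13, slot 13 empty -> index 13.
Insert 869: h=12, slot 12 empty -> index 12.
Insert 441: h=11, slot 11 empty -> index 11.
Insert 48: h=16, slot 16 empty -> index 16.
Insert 784: h=12, slots 12,13 occupied -> index 14.
Insert 824: h=14, slot 14 occupied -> index 15.
Insert 967: h=5, slot 5 empty -> index 5.
Insert 423: h=5, slot 5 occupied -> index 6.
Insert 643: h=16, slot 16 occupied -> index 0.
Insert 53: h=12, slots 12,13,14,15,16,0 occupied -> index 1.
Insert 219: h=5, slots 5,6 occupied -> index 7.
Table: [643, 53, _, _, _, 967, 423, 219, _, _, _, 441, 869, 583, 784, 824, 48]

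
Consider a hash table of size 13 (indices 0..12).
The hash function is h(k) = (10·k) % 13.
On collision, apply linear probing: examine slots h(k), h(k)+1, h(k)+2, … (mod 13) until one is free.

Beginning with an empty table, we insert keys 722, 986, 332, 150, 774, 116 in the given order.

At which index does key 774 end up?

722 hashes to 5; slot 5 is free -> place at 5.
986 hashes to 6; slot 6 is free -> place at 6.
332 hashes to 5; 5,6 taken -> place at 7.
150 hashes to 5; 5,6,7 taken -> place at 8.
774 hashes to 5; 5,6,7,8 taken -> place at 9.
116 hashes to 3; slot 3 is free -> place at 3.
Table: [—, —, —, 116, —, 722, 986, 332, 150, 774, —, —, —]

9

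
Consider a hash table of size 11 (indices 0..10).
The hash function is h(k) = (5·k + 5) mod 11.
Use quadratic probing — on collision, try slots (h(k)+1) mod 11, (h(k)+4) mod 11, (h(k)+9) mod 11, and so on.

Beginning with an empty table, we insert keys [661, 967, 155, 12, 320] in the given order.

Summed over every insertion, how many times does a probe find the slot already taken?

Insert 661: h=10, slot 10 empty => index 10.
Insert 967: h=0, slot 0 empty => index 0.
Insert 155: h=10, slots 10,0 occupied => index 3.
Insert 12: h=10, slots 10,0,3 occupied => index 8.
Insert 320: h=10, slots 10,0,3,8 occupied => index 4.
Table: [967, ., ., 155, 320, ., ., ., 12, ., 661]

9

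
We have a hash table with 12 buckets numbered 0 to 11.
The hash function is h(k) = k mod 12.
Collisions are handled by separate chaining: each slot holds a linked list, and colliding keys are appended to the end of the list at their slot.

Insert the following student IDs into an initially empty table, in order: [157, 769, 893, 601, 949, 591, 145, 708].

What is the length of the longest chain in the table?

5

Insert 157: h=1, bucket 1 empty → new chain.
Insert 769: h=1, bucket 1 nonempty → append to chain.
Insert 893: h=5, bucket 5 empty → new chain.
Insert 601: h=1, bucket 1 nonempty → append to chain.
Insert 949: h=1, bucket 1 nonempty → append to chain.
Insert 591: h=3, bucket 3 empty → new chain.
Insert 145: h=1, bucket 1 nonempty → append to chain.
Insert 708: h=0, bucket 0 empty → new chain.
Final buckets:
0: 708
1: 157 -> 769 -> 601 -> 949 -> 145
2: .
3: 591
4: .
5: 893
6: .
7: .
8: .
9: .
10: .
11: .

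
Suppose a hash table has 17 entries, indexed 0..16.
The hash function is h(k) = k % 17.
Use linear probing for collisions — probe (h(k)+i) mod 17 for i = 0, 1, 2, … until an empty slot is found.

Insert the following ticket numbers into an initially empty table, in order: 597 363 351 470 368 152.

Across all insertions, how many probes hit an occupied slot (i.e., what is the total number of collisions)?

597 hashes to 2; slot 2 is free => place at 2.
363 hashes to 6; slot 6 is free => place at 6.
351 hashes to 11; slot 11 is free => place at 11.
470 hashes to 11; 11 taken => place at 12.
368 hashes to 11; 11,12 taken => place at 13.
152 hashes to 16; slot 16 is free => place at 16.
Table: [-, -, 597, -, -, -, 363, -, -, -, -, 351, 470, 368, -, -, 152]

3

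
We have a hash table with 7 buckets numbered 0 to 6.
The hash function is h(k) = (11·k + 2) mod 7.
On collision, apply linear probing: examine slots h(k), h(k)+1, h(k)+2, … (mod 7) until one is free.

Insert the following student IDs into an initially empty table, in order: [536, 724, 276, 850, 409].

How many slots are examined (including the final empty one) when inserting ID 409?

4

536: h=4 → slot 4
724: h=0 → slot 0
276: h=0, probe 0,1 → slot 1
850: h=0, probe 0,1,2 → slot 2
409: h=0, probe 0,1,2,3 → slot 3
Table: [724, 276, 850, 409, 536, ∅, ∅]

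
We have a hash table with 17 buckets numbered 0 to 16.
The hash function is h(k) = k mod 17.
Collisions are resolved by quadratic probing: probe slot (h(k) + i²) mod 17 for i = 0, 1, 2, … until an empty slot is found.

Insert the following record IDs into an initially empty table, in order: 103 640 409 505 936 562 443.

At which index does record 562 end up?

103: h=1 -> slot 1
640: h=11 -> slot 11
409: h=1, probe 1,2 -> slot 2
505: h=12 -> slot 12
936: h=1, probe 1,2,5 -> slot 5
562: h=1, probe 1,2,5,10 -> slot 10
443: h=1, probe 1,2,5,10,0 -> slot 0
Table: [443, 103, 409, -, -, 936, -, -, -, -, 562, 640, 505, -, -, -, -]

10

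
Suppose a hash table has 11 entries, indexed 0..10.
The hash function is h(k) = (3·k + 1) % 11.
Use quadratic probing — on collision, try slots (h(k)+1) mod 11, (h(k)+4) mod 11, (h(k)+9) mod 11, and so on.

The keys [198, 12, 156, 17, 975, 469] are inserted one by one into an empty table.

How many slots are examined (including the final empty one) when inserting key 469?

198: h=1 => slot 1
12: h=4 => slot 4
156: h=7 => slot 7
17: h=8 => slot 8
975: h=0 => slot 0
469: h=0, probe 0,1,4,9 => slot 9
Table: [975, 198, ∅, ∅, 12, ∅, ∅, 156, 17, 469, ∅]

4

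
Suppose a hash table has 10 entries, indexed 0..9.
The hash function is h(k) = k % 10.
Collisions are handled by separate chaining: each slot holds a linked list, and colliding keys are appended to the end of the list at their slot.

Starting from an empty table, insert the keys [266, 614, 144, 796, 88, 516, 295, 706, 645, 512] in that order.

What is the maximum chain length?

4

266 -> bucket 6
614 -> bucket 4
144 -> bucket 4 (collision)
796 -> bucket 6 (collision)
88 -> bucket 8
516 -> bucket 6 (collision)
295 -> bucket 5
706 -> bucket 6 (collision)
645 -> bucket 5 (collision)
512 -> bucket 2
Final buckets:
0: ∅
1: ∅
2: 512
3: ∅
4: 614 -> 144
5: 295 -> 645
6: 266 -> 796 -> 516 -> 706
7: ∅
8: 88
9: ∅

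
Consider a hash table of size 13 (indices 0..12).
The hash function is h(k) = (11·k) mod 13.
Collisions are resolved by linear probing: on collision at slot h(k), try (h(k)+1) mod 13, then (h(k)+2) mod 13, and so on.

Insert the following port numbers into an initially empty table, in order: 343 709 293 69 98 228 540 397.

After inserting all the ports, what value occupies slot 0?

293

Insert 343: h=3, slot 3 empty => index 3.
Insert 709: h=12, slot 12 empty => index 12.
Insert 293: h=12, slot 12 occupied => index 0.
Insert 69: h=5, slot 5 empty => index 5.
Insert 98: h=12, slots 12,0 occupied => index 1.
Insert 228: h=12, slots 12,0,1 occupied => index 2.
Insert 540: h=12, slots 12,0,1,2,3 occupied => index 4.
Insert 397: h=12, slots 12,0,1,2,3,4,5 occupied => index 6.
Table: [293, 98, 228, 343, 540, 69, 397, ., ., ., ., ., 709]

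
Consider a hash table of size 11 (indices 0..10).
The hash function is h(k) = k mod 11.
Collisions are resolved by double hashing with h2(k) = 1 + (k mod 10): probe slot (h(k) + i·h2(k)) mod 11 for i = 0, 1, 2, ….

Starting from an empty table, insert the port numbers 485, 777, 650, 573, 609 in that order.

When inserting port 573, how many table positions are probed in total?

485 hashes to 1; slot 1 is free => place at 1.
777 hashes to 7; slot 7 is free => place at 7.
650 hashes to 1, h2=1; 1 taken => place at 2.
573 hashes to 1, h2=4; 1 taken => place at 5.
609 hashes to 4; slot 4 is free => place at 4.
Table: [—, 485, 650, —, 609, 573, —, 777, —, —, —]

2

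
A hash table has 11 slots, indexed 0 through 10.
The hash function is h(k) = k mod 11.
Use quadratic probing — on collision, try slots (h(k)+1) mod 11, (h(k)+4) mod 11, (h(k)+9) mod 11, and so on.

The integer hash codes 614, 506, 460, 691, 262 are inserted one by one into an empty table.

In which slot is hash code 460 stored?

614 hashes to 9; slot 9 is free => place at 9.
506 hashes to 0; slot 0 is free => place at 0.
460 hashes to 9; 9 taken => place at 10.
691 hashes to 9; 9,10 taken => place at 2.
262 hashes to 9; 9,10,2 taken => place at 7.
Table: [506, ∅, 691, ∅, ∅, ∅, ∅, 262, ∅, 614, 460]

10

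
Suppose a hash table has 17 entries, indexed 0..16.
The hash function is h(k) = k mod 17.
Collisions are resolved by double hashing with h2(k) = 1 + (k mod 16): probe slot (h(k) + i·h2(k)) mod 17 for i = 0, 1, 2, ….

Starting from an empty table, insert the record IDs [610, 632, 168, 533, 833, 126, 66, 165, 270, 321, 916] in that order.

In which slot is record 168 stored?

610: h=15 -> slot 15
632: h=3 -> slot 3
168: h=15, h2=9, probe 15,7 -> slot 7
533: h=6 -> slot 6
833: h=0 -> slot 0
126: h=7, h2=15, probe 7,5 -> slot 5
66: h=15, h2=3, probe 15,1 -> slot 1
165: h=12 -> slot 12
270: h=15, h2=15, probe 15,13 -> slot 13
321: h=15, h2=2, probe 15,0,2 -> slot 2
916: h=15, h2=5, probe 15,3,8 -> slot 8
Table: [833, 66, 321, 632, _, 126, 533, 168, 916, _, _, _, 165, 270, _, 610, _]

7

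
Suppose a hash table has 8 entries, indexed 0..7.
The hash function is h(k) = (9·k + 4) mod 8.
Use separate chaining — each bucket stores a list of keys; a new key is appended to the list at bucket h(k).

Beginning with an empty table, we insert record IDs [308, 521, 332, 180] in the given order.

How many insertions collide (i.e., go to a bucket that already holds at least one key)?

2

Insert 308: h=0, bucket 0 empty -> new chain.
Insert 521: h=5, bucket 5 empty -> new chain.
Insert 332: h=0, bucket 0 nonempty -> append to chain.
Insert 180: h=0, bucket 0 nonempty -> append to chain.
Final buckets:
0: 308 -> 332 -> 180
1: _
2: _
3: _
4: _
5: 521
6: _
7: _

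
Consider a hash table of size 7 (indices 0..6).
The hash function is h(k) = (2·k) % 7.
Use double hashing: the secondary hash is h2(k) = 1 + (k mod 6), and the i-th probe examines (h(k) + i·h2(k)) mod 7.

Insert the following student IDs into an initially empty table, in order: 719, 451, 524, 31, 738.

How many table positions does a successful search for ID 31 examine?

2

719: h=3 => slot 3
451: h=6 => slot 6
524: h=5 => slot 5
31: h=6, h2=2, probe 6,1 => slot 1
738: h=6, h2=1, probe 6,0 => slot 0
Table: [738, 31, —, 719, —, 524, 451]
Lookup 31: h=6, h2=2, probe 6,1 → found at 1.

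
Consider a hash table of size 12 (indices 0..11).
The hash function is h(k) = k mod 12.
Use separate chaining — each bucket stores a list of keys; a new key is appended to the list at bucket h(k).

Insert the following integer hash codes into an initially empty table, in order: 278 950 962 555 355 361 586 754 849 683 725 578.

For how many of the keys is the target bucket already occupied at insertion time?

4

278 → bucket 2
950 → bucket 2 (collision)
962 → bucket 2 (collision)
555 → bucket 3
355 → bucket 7
361 → bucket 1
586 → bucket 10
754 → bucket 10 (collision)
849 → bucket 9
683 → bucket 11
725 → bucket 5
578 → bucket 2 (collision)
Final buckets:
0: -
1: 361
2: 278 -> 950 -> 962 -> 578
3: 555
4: -
5: 725
6: -
7: 355
8: -
9: 849
10: 586 -> 754
11: 683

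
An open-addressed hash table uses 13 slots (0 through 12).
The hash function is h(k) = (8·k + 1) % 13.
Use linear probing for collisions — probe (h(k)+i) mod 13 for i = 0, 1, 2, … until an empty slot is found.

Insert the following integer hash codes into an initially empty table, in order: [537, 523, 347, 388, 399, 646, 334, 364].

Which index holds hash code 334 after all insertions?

0

537: h=7 => slot 7
523: h=12 => slot 12
347: h=8 => slot 8
388: h=11 => slot 11
399: h=8, probe 8,9 => slot 9
646: h=8, probe 8,9,10 => slot 10
334: h=8, probe 8,9,10,11,12,0 => slot 0
364: h=1 => slot 1
Table: [334, 364, _, _, _, _, _, 537, 347, 399, 646, 388, 523]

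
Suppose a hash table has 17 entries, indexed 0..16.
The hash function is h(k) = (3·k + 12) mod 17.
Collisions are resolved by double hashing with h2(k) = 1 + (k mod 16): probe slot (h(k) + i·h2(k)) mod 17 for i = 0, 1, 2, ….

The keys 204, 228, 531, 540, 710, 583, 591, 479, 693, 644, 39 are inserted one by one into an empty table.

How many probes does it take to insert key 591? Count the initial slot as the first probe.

Insert 204: h=12, slot 12 empty → index 12.
Insert 228: h=16, slot 16 empty → index 16.
Insert 531: h=7, slot 7 empty → index 7.
Insert 540: h=0, slot 0 empty → index 0.
Insert 710: h=0, h2=7, slots 0,7 occupied → index 14.
Insert 583: h=10, slot 10 empty → index 10.
Insert 591: h=0, h2=16, slots 0,16 occupied → index 15.
Insert 479: h=4, slot 4 empty → index 4.
Insert 693: h=0, h2=6, slot 0 occupied → index 6.
Insert 644: h=6, h2=5, slot 6 occupied → index 11.
Insert 39: h=10, h2=8, slot 10 occupied → index 1.
Table: [540, 39, ., ., 479, ., 693, 531, ., ., 583, 644, 204, ., 710, 591, 228]

3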